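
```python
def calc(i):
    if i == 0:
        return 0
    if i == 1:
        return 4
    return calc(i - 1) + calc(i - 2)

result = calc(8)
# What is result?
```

Build up from base cases: calc(0)=0, calc(1)=4, calc(2)=4, calc(3)=8, calc(4)=12, calc(5)=20, calc(6)=32, ..., calc(8)=84

Answer: 84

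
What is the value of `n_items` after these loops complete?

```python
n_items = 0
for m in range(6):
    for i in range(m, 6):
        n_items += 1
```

Upper triangle: 6 + 5 + ... + 1
`n_items` takes the values: 0 → 1 → 2 → 3 → 4 → 5 → 6 → 7 → 8 → 9 → 10 → 11 → 12 → 13 → 14 → 15 → 16 → 17 → 18 → 19 → 20 → 21

Answer: 21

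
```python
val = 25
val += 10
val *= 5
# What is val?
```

Trace:
`val = 25` → val = 25
`val += 10` → val = 35
`val *= 5` → val = 175
So val = 175

Answer: 175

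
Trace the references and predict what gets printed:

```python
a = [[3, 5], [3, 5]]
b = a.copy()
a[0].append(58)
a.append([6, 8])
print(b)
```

Key concept: shallow copy with nested lists.
Step by step:
`a = [[3, 5], [3, 5]]` → a = [[3, 5], [3, 5]]
`b = a.copy()` → b = [[3, 5], [3, 5]]
`a[0].append(58)` → a = [[3, 5, 58], [3, 5]]; b = [[3, 5, 58], [3, 5]]
`a.append([6, 8])` → a = [[3, 5, 58], [3, 5], [6, 8]]
`print(b)` → prints [[3, 5, 58], [3, 5]]

Answer: [[3, 5, 58], [3, 5]]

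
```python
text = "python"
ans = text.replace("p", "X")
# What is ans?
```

Trace:
`text = "python"` → text = 'python'
`ans = text.replace("p", "X")` → ans = 'Xython'
So ans = 'Xython'

Answer: 'Xython'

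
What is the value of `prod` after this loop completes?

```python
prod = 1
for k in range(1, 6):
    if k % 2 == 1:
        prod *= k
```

Product of odd numbers 1 to 5
`prod` takes the values: 1 → 3 → 15

Answer: 15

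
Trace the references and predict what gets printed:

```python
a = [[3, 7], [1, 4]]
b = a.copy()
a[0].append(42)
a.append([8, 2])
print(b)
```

Key concept: shallow copy with nested lists.
Step by step:
`a = [[3, 7], [1, 4]]` → a = [[3, 7], [1, 4]]
`b = a.copy()` → b = [[3, 7], [1, 4]]
`a[0].append(42)` → a = [[3, 7, 42], [1, 4]]; b = [[3, 7, 42], [1, 4]]
`a.append([8, 2])` → a = [[3, 7, 42], [1, 4], [8, 2]]
`print(b)` → prints [[3, 7, 42], [1, 4]]

Answer: [[3, 7, 42], [1, 4]]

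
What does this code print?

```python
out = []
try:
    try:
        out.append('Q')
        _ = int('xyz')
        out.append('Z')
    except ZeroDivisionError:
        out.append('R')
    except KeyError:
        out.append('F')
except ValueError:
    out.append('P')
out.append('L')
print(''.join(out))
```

Execution trace: 'Q' (try body) → 'P' (outer except ValueError) → 'L' (after the try/except). Output: QPL

Answer: QPL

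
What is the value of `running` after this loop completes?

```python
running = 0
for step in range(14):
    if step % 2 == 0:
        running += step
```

Sum of even numbers 0 to 13
`running` takes the values: 0 → 2 → 6 → 12 → 20 → 30 → 42

Answer: 42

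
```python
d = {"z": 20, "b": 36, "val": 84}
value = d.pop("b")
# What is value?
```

Trace:
`d = {"z": 20, "b": 36, "val": 84}` → d = {'z': 20, 'b': 36, 'val': 84}
`value = d.pop("b")` → d = {'z': 20, 'val': 84}; value = 36
So value = 36

Answer: 36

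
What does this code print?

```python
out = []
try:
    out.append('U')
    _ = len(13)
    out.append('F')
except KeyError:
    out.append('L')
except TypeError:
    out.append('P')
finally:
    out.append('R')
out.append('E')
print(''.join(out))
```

Execution trace: 'U' (try body) → 'P' (except TypeError) → 'R' (finally) → 'E' (after the try/except). Output: UPRE

Answer: UPRE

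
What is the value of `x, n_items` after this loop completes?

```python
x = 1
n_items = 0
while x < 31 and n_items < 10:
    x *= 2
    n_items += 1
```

Double until >= 31 or 10 iterations
`x, n_items` takes the values: (1, 0) → (2, 0) → (2, 1) → (4, 1) → (4, 2) → (8, 2) → (8, 3) → (16, 3) → (16, 4) → (32, 4) → (32, 5)

Answer: 32, 5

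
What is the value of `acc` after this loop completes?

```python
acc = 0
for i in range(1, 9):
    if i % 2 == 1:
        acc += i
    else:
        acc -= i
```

Add odd, subtract even
`acc` takes the values: 0 → 1 → -1 → 2 → -2 → 3 → -3 → 4 → -4

Answer: -4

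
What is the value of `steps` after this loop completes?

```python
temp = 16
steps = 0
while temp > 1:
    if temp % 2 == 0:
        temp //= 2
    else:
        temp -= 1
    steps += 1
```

Steps to reduce 16 to 1
`steps` takes the values: 0 → 1 → 2 → 3 → 4

Answer: 4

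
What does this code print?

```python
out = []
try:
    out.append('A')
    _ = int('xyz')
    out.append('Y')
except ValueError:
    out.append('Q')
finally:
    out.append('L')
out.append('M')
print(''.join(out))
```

Execution trace: 'A' (try body) → 'Q' (except ValueError) → 'L' (finally) → 'M' (after the try/except). Output: AQLM

Answer: AQLM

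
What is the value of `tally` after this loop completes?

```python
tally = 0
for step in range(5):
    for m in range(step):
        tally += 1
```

Triangle number: 0+1+2+...+4
`tally` takes the values: 0 → 1 → 2 → 3 → 4 → 5 → 6 → 7 → 8 → 9 → 10

Answer: 10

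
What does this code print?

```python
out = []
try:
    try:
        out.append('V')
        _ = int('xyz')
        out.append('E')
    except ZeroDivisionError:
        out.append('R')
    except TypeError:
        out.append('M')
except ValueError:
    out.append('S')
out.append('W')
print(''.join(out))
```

Execution trace: 'V' (try body) → 'S' (outer except ValueError) → 'W' (after the try/except). Output: VSW

Answer: VSW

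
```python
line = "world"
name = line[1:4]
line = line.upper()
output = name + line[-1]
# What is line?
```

Trace:
`line = "world"` → line = 'world'
`name = line[1:4]` → name = 'orl'
`line = line.upper()` → line = 'WORLD'
`output = name + line[-1]` → output = 'orlD'
So line = 'WORLD'

Answer: 'WORLD'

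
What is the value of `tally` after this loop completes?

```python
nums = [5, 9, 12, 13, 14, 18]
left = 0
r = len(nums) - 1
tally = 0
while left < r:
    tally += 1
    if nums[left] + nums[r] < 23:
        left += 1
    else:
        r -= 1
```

Steps to find pair summing to 23
`tally` takes the values: 0 → 1 → 2 → 3 → 4 → 5

Answer: 5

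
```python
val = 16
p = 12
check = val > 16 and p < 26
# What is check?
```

Trace:
`val = 16` → val = 16
`p = 12` → p = 12
`check = val > 16 and p < 26` → check = False
So check = False

Answer: False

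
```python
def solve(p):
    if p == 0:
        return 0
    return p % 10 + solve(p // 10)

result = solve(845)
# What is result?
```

Sum of digits of 845: 5 + 4 + 8 = 17

Answer: 17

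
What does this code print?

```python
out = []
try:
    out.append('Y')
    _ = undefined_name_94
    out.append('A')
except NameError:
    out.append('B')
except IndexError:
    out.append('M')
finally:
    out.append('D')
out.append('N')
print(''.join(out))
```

Execution trace: 'Y' (try body) → 'B' (except NameError) → 'D' (finally) → 'N' (after the try/except). Output: YBDN

Answer: YBDN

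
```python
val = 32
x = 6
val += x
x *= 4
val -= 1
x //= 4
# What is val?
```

Trace:
`val = 32` → val = 32
`x = 6` → x = 6
`val += x` → val = 38
`x *= 4` → x = 24
`val -= 1` → val = 37
`x //= 4` → x = 6
So val = 37

Answer: 37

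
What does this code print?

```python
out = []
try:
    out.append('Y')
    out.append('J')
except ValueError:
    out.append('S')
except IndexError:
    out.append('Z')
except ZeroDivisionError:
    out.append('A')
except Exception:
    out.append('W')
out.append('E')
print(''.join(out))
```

Execution trace: 'Y' (try body) → 'J' (try body, no exception) → 'E' (after the try/except). Output: YJE

Answer: YJE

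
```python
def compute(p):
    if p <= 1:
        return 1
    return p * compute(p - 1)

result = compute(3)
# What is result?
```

compute(3) = 3 * 2 * 1 = 6

Answer: 6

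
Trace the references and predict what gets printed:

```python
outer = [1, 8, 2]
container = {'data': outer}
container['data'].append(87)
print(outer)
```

Key concept: dict holds reference to list.
Step by step:
`outer = [1, 8, 2]` → outer = [1, 8, 2]
`container = {'data': outer}` → container = {'data': [1, 8, 2]}
`container['data'].append(87)` → outer = [1, 8, 2, 87]; container = {'data': [1, 8, 2, 87]}
`print(outer)` → prints [1, 8, 2, 87]

Answer: [1, 8, 2, 87]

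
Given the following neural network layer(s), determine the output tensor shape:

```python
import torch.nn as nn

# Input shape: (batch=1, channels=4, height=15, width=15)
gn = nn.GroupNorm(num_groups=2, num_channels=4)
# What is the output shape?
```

Input: (1, 4, 15, 15) -> Output: (1, 4, 15, 15)

Answer: (1, 4, 15, 15)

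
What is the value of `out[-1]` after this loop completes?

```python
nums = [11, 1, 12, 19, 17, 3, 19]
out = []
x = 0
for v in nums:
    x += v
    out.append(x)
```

Cumulative sum ends at 82
`out` takes the values: [] → [11] → [11, 12] → [11, 12, 24] → [11, 12, 24, 43] → [11, 12, 24, 43, 60] → [11, 12, 24, 43, 60, 63] → [11, 12, 24, 43, 60, 63, 82]
So `out[-1]` = 82

Answer: 82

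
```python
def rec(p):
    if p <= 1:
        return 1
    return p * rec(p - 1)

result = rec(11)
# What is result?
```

rec(11) = 11 * 10 * 9 * 8 * 7 * 6 * 5 * 4 * 3 * 2 * 1 = 39916800

Answer: 39916800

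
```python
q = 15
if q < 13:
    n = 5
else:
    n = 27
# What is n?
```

Trace:
`q = 15` → q = 15
`if q < 13: ...` → q < 13 is False, take else branch → n = 27
So n = 27

Answer: 27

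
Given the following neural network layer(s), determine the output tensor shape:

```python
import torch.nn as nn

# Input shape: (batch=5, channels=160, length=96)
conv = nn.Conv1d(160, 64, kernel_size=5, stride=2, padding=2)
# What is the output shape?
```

Input: (5, 160, 96) -> Output: (5, 64, 48)

Answer: (5, 64, 48)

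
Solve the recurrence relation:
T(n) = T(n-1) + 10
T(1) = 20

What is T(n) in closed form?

Unrolling: T(n) = T(1) + 10·(n-1) = 20 + 10(n-1) = 10n + 10.

Answer: T(n) = 10n + 10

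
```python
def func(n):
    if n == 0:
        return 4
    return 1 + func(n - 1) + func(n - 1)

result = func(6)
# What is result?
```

func(n) = 1 + 2·func(n-1), func(0)=4. Closed form: (4+1)·2^6 - 1 = 319.

Answer: 319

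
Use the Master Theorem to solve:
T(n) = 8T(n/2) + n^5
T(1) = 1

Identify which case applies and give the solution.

a=8, b=2, f(n)=n^5. log_2(8) = 3. Since c=5 > 3 and the regularity condition holds (8(n/2)^5 = (8/2^5)n^5 with 8/2^5 < 1), Case 3 applies: T(n) = Θ(f(n)) = O(n^5).

Answer: O(n^5) - Case 3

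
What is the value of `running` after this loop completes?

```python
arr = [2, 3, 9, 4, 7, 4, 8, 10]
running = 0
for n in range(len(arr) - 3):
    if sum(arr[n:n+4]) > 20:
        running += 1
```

Count windows with sum > 20
`running` takes the values: 0 → 1 → 2 → 3 → 4

Answer: 4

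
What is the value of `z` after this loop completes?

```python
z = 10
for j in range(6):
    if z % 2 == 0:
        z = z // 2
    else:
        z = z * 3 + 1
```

Collatz-style transformation from 10
`z` takes the values: 10 → 5 → 16 → 8 → 4 → 2 → 1

Answer: 1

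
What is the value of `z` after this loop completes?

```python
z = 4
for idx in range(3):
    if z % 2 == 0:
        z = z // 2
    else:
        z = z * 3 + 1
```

Collatz-style transformation from 4
`z` takes the values: 4 → 2 → 1 → 4

Answer: 4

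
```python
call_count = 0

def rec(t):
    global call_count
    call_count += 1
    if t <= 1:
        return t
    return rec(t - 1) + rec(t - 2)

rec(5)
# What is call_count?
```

Calls(t) = 1 + Calls(t-1) + Calls(t-2); Calls(0)=Calls(1)=1. For t=5 this gives 15.

Answer: 15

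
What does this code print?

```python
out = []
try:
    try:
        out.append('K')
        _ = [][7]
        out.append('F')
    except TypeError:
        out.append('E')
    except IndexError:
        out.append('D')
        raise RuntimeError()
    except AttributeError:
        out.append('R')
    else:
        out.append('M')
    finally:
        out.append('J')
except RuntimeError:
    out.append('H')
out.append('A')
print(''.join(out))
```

Execution trace: 'K' (try body) → 'D' (except IndexError) → 'J' (finally) → 'H' (outer except RuntimeError) → 'A' (after the try/except). Output: KDJHA

Answer: KDJHA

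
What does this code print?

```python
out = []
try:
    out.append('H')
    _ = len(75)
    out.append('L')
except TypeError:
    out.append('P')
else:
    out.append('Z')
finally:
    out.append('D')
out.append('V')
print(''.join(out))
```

Execution trace: 'H' (try body) → 'P' (except TypeError) → 'D' (finally) → 'V' (after the try/except). Output: HPDV

Answer: HPDV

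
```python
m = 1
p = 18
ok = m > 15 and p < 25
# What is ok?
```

Trace:
`m = 1` → m = 1
`p = 18` → p = 18
`ok = m > 15 and p < 25` → ok = False
So ok = False

Answer: False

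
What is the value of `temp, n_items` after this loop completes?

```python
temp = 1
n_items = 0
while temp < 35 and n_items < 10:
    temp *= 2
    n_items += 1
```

Double until >= 35 or 10 iterations
`temp, n_items` takes the values: (1, 0) → (2, 0) → (2, 1) → (4, 1) → (4, 2) → (8, 2) → (8, 3) → (16, 3) → (16, 4) → (32, 4) → (32, 5) → (64, 5) → (64, 6)

Answer: 64, 6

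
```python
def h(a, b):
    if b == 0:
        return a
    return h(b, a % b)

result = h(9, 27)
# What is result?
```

h(9, 27) -> h(27, 9) -> h(9, 0) -> 9

Answer: 9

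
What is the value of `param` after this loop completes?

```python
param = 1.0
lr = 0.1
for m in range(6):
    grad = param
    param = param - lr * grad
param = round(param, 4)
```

Gradient descent: w = 1.0 * (1 - 0.1)^6
`param` takes the values: 1.0 → 0.9 → 0.81 → 0.729 → 0.6561 → 0.59049 → 0.531441 → 0.5314

Answer: 0.5314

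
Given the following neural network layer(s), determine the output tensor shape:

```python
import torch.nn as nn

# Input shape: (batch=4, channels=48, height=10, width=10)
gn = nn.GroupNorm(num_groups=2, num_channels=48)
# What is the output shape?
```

Input: (4, 48, 10, 10) -> Output: (4, 48, 10, 10)

Answer: (4, 48, 10, 10)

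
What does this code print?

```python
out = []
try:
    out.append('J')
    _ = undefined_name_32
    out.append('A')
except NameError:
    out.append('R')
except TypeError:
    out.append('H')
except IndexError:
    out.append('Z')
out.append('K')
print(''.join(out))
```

Execution trace: 'J' (try body) → 'R' (except NameError) → 'K' (after the try/except). Output: JRK

Answer: JRK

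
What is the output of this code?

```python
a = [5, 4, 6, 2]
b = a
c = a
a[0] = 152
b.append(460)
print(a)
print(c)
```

Key concept: multiple aliases.
Step by step:
`a = [5, 4, 6, 2]` → a = [5, 4, 6, 2]
`b = a` → b = [5, 4, 6, 2] (same object as a)
`c = a` → c = [5, 4, 6, 2] (same object as a, b)
`a[0] = 152` → a = [152, 4, 6, 2] (same object as b, c); b = [152, 4, 6, 2] (same object as a, c); c = [152, 4, 6, 2] (same object as a, b)
`b.append(460)` → a = [152, 4, 6, 2, 460] (same object as b, c); b = [152, 4, 6, 2, 460] (same object as a, c); c = [152, 4, 6, 2, 460] (same object as a, b)
`print(a)` → prints [152, 4, 6, 2, 460]
`print(c)` → prints [152, 4, 6, 2, 460]

Answer:
[152, 4, 6, 2, 460]
[152, 4, 6, 2, 460]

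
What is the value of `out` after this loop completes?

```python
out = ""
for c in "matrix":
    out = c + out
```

Reverse 'matrix'
`out` takes the values: "" → "m" → "am" → "tam" → "rtam" → "irtam" → "xirtam"

Answer: "xirtam"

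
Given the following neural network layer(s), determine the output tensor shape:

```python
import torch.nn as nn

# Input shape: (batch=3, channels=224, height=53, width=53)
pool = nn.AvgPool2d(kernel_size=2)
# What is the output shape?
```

Input: (3, 224, 53, 53) -> Output: (3, 224, 26, 26)

Answer: (3, 224, 26, 26)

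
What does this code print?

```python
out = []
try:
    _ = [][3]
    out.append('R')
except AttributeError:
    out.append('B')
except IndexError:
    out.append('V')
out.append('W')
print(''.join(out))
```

Execution trace: 'V' (except IndexError) → 'W' (after the try/except). Output: VW

Answer: VW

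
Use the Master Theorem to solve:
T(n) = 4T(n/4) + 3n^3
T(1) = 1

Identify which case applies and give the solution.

a=4, b=4, f(n)=3n^3. log_4(4) = 1. Since c=3 > 1 and the regularity condition holds (4(n/4)^3 = (4/4^3)n^3 with 4/4^3 < 1), Case 3 applies: T(n) = Θ(f(n)) = O(n^3).

Answer: O(n^3) - Case 3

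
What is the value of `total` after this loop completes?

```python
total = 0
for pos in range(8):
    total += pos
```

Sum of 0 to 7 = 28
`total` takes the values: 0 → 1 → 3 → 6 → 10 → 15 → 21 → 28

Answer: 28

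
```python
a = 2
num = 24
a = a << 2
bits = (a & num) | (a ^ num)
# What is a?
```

Trace:
`a = 2` → a = 2
`num = 24` → num = 24
`a = a << 2` → a = 8
`bits = (a & num) | (a ^ num)` → bits = 24
So a = 8

Answer: 8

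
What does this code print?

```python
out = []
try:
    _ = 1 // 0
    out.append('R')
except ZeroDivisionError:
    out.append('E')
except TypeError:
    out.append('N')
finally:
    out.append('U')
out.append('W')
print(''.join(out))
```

Execution trace: 'E' (except ZeroDivisionError) → 'U' (finally) → 'W' (after the try/except). Output: EUW

Answer: EUW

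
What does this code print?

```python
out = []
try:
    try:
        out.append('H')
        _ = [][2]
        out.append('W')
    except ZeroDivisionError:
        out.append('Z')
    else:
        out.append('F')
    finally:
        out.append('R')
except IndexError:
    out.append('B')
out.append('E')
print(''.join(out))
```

Execution trace: 'H' (try body) → 'R' (finally) → 'B' (outer except IndexError) → 'E' (after the try/except). Output: HRBE

Answer: HRBE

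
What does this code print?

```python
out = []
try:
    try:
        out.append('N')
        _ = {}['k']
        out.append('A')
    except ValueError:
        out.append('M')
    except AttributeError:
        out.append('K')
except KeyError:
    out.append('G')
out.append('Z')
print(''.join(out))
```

Execution trace: 'N' (try body) → 'G' (outer except KeyError) → 'Z' (after the try/except). Output: NGZ

Answer: NGZ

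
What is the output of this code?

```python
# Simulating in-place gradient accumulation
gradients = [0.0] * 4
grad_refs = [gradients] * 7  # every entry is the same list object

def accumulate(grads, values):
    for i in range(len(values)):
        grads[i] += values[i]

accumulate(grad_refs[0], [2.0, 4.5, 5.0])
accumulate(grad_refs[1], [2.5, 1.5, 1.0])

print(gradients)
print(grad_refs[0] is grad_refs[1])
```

Key concept: gradient accumulation aliasing.
Step by step:
`gradients = [0.0] * 4` → gradients = [0.0, 0.0, 0.0, 0.0]
`grad_refs = [gradients] * 7` → grad_refs = [[0.0, 0.0, 0.0, 0.0], [0.0, 0.0, 0.0, 0.0], [0.0, 0.0, 0.0, 0.0], [0.0, 0.0, 0.0, 0.0], [0.0, 0.0, 0.0, 0.0], [0.0, 0.0, 0.0, 0.0], [0.0, 0.0, 0.0, 0.0]]
`accumulate(grad_refs[0], [2.0, 4.5, 5.0])` → gradients = [2.0, 4.5, 5.0, 0.0]; grad_refs = [[2.0, 4.5, 5.0, 0.0], [2.0, 4.5, 5.0, 0.0], [2.0, 4.5, 5.0, 0.0], [2.0, 4.5, 5.0, 0.0], [2.0, 4.5, 5.0, 0.0], [2.0, 4.5, 5.0, 0.0], [2.0, 4.5, 5.0, 0.0]]
`accumulate(grad_refs[1], [2.5, 1.5, 1.0])` → gradients = [4.5, 6.0, 6.0, 0.0]; grad_refs = [[4.5, 6.0, 6.0, 0.0], [4.5, 6.0, 6.0, 0.0], [4.5, 6.0, 6.0, 0.0], [4.5, 6.0, 6.0, 0.0], [4.5, 6.0, 6.0, 0.0], [4.5, 6.0, 6.0, 0.0], [4.5, 6.0, 6.0, 0.0]]
`print(gradients)` → prints [4.5, 6.0, 6.0, 0.0]
`print(grad_refs[0] is grad_refs[1])` → prints True

Answer:
[4.5, 6.0, 6.0, 0.0]
True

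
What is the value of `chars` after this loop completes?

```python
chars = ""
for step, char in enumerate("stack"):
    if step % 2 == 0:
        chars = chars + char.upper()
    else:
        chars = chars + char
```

Uppercase even positions in 'stack'
`chars` takes the values: "" → "S" → "St" → "StA" → "StAc" → "StAcK"

Answer: "StAcK"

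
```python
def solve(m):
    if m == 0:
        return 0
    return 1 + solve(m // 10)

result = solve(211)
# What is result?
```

Count of digits of 211: 3

Answer: 3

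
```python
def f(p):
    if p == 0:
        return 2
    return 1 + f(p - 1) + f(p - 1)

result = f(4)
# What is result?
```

f(p) = 1 + 2·f(p-1), f(0)=2. Closed form: (2+1)·2^4 - 1 = 47.

Answer: 47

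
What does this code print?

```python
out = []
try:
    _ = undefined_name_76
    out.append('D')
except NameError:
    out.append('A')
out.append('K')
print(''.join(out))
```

Execution trace: 'A' (except NameError) → 'K' (after the try/except). Output: AK

Answer: AK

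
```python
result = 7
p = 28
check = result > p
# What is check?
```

Trace:
`result = 7` → result = 7
`p = 28` → p = 28
`check = result > p` → check = False
So check = False

Answer: False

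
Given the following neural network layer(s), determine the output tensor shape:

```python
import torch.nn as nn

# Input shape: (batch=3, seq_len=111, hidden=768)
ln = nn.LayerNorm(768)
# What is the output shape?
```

Input: (3, 111, 768) -> Output: (3, 111, 768)

Answer: (3, 111, 768)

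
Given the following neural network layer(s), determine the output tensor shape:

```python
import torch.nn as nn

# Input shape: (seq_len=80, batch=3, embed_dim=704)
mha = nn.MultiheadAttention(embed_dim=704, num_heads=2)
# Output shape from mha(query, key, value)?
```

Input: (80, 3, 704) -> Output: (80, 3, 704)

Answer: (80, 3, 704)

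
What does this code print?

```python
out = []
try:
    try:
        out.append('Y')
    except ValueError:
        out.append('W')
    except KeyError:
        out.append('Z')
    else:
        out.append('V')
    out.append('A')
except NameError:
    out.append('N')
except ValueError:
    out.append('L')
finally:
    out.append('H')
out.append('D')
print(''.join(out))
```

Execution trace: 'Y' (inner try body, no exception) → 'V' (inner else) → 'A' (try body, no exception) → 'H' (finally) → 'D' (after the try/except). Output: YVAHD

Answer: YVAHD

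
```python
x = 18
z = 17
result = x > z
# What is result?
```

Trace:
`x = 18` → x = 18
`z = 17` → z = 17
`result = x > z` → result = True
So result = True

Answer: True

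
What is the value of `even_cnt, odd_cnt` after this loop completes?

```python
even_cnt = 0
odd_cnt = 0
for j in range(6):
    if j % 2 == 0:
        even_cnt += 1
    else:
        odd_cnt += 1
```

Count evens and odds in range(6)
`even_cnt, odd_cnt` takes the values: (0, 0) → (1, 0) → (1, 1) → (2, 1) → (2, 2) → (3, 2) → (3, 3)

Answer: 3, 3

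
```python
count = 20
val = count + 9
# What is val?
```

Trace:
`count = 20` → count = 20
`val = count + 9` → val = 29
So val = 29

Answer: 29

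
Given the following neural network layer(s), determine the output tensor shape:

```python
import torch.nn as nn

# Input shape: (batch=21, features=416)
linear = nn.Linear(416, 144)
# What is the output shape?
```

Input: (21, 416) -> Output: (21, 144)

Answer: (21, 144)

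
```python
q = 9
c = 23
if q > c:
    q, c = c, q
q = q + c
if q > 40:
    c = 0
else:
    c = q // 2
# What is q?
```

Trace:
`q = 9` → q = 9
`c = 23` → c = 23
`if q > c: ...` → q > c is False → no variable changes
`q = q + c` → q = 32
`if q > 40: ...` → q > 40 is False, take else branch → c = 16
So q = 32

Answer: 32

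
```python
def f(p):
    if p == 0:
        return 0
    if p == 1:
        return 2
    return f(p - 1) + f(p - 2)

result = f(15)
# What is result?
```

Build up from base cases: f(0)=0, f(1)=2, f(2)=2, f(3)=4, f(4)=6, f(5)=10, f(6)=16, ..., f(15)=1220

Answer: 1220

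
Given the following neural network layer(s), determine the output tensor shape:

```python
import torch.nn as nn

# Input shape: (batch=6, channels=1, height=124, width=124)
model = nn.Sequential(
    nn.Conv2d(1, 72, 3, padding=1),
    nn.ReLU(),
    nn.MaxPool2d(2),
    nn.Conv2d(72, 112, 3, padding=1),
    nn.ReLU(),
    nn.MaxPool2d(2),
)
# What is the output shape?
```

Input: (6, 1, 124, 124) -> after first Conv2d: (6, 72, 124, 124) -> after first MaxPool2d: (6, 72, 62, 62) -> after second Conv2d: (6, 112, 62, 62) -> Output: (6, 112, 31, 31)

Answer: (6, 112, 31, 31)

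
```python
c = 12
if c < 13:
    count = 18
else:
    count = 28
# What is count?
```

Trace:
`c = 12` → c = 12
`if c < 13: ...` → c < 13 is True → count = 18
So count = 18

Answer: 18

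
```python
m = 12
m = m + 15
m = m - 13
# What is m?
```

Trace:
`m = 12` → m = 12
`m = m + 15` → m = 27
`m = m - 13` → m = 14
So m = 14

Answer: 14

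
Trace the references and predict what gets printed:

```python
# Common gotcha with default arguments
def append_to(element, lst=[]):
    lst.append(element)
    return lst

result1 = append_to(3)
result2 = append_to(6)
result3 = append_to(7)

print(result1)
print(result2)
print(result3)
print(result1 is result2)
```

Key concept: mutable default argument gotcha.
Step by step:
`result1 = append_to(3)` → result1 = [3]
`result2 = append_to(6)` → result1 = [3, 6] (same object as result2); result2 = [3, 6] (same object as result1)
`result3 = append_to(7)` → result1 = [3, 6, 7] (same object as result2, result3); result2 = [3, 6, 7] (same object as result1, result3); result3 = [3, 6, 7] (same object as result1, result2)
`print(result1)` → prints [3, 6, 7]
`print(result2)` → prints [3, 6, 7]
`print(result3)` → prints [3, 6, 7]
`print(result1 is result2)` → prints True

Answer:
[3, 6, 7]
[3, 6, 7]
[3, 6, 7]
True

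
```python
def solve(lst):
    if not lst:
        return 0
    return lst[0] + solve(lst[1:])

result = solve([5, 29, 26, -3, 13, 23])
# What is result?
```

5 + 29 + 26 + (-3) + 13 + 23 + 0 = 93

Answer: 93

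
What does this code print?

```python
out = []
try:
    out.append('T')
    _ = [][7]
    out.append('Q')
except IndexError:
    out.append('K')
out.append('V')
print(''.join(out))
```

Execution trace: 'T' (try body) → 'K' (except IndexError) → 'V' (after the try/except). Output: TKV

Answer: TKV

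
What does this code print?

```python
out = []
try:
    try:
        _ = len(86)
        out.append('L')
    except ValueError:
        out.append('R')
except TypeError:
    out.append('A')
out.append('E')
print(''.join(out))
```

Execution trace: 'A' (outer except TypeError) → 'E' (after the try/except). Output: AE

Answer: AE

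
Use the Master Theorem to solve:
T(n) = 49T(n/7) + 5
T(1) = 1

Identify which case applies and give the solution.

a=49, b=7, f(n)=5. log_7(49) = 2. Since c=0 < 2, Case 1 applies: T(n) = Θ(n^log_b(a)) = O(n^2).

Answer: O(n^2) - Case 1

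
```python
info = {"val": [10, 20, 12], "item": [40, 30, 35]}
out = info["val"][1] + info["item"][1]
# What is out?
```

Trace:
`info = {"val": [10, 20, 12], "item": [40, 30, 35]}` → info = {'val': [10, 20, 12], 'item': [40, 30, 35]}
`out = info["val"][1] + info["item"][1]` → out = 50
So out = 50

Answer: 50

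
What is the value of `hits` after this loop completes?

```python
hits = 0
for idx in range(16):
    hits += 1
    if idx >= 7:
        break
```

Loop breaks when idx reaches 7, hits is 8
`hits` takes the values: 0 → 1 → 2 → 3 → 4 → 5 → 6 → 7 → 8

Answer: 8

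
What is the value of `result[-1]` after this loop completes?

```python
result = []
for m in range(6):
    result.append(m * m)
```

Last element of squares 0 to 5
`result` takes the values: [] → [0] → [0, 1] → [0, 1, 4] → [0, 1, 4, 9] → [0, 1, 4, 9, 16] → [0, 1, 4, 9, 16, 25]
So `result[-1]` = 25

Answer: 25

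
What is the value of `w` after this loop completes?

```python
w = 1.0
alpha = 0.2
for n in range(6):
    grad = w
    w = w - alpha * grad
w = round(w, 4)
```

Gradient descent: w = 1.0 * (1 - 0.2)^6
`w` takes the values: 1.0 → 0.8 → 0.64 → 0.512 → 0.4096 → 0.32768 → 0.262144 → 0.2621

Answer: 0.2621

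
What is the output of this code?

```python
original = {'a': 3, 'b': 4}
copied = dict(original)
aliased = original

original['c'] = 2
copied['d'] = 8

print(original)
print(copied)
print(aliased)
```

Key concept: dict() creates copy, assignment creates alias.
Step by step:
`original = {'a': 3, 'b': 4}` → original = {'a': 3, 'b': 4}
`copied = dict(original)` → copied = {'a': 3, 'b': 4}
`aliased = original` → aliased = {'a': 3, 'b': 4} (same object as original)
`original['c'] = 2` → original = {'a': 3, 'b': 4, 'c': 2} (same object as aliased); aliased = {'a': 3, 'b': 4, 'c': 2} (same object as original)
`copied['d'] = 8` → copied = {'a': 3, 'b': 4, 'd': 8}
`print(original)` → prints {'a': 3, 'b': 4, 'c': 2}
`print(copied)` → prints {'a': 3, 'b': 4, 'd': 8}
`print(aliased)` → prints {'a': 3, 'b': 4, 'c': 2}

Answer:
{'a': 3, 'b': 4, 'c': 2}
{'a': 3, 'b': 4, 'd': 8}
{'a': 3, 'b': 4, 'c': 2}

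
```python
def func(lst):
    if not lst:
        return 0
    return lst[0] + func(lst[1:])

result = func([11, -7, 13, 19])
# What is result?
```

11 + (-7) + 13 + 19 + 0 = 36

Answer: 36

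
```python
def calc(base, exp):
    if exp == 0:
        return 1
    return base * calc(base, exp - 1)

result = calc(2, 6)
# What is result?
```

calc(2, 6) = 2 * 2 * 2 * 2 * 2 * 2 = 64

Answer: 64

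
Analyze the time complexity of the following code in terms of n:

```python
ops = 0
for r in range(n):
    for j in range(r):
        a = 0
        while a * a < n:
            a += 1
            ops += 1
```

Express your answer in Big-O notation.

Each loop level contributes: n × n × √n. Multiplying the contributions gives O(n^2√n).

Answer: O(n^2√n)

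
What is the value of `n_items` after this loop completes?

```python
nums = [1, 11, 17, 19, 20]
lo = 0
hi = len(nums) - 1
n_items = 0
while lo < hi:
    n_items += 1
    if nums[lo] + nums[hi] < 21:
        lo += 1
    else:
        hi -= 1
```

Steps to find pair summing to 21
`n_items` takes the values: 0 → 1 → 2 → 3 → 4

Answer: 4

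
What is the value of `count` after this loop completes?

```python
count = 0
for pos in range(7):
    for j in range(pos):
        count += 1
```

Triangle number: 0+1+2+...+6
`count` takes the values: 0 → 1 → 2 → 3 → 4 → 5 → 6 → 7 → 8 → 9 → 10 → 11 → 12 → 13 → 14 → 15 → 16 → 17 → 18 → 19 → 20 → 21

Answer: 21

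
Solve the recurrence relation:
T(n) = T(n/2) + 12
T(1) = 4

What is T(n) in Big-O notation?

Each step divides n by 2 and adds 12. After log_2(n) steps we reach T(1)=4. So T(n) = 12·log_2(n) + 4 = O(log n).

Answer: O(log n)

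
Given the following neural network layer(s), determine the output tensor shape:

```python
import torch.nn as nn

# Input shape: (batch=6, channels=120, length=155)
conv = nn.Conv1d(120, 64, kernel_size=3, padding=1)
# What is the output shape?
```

Input: (6, 120, 155) -> Output: (6, 64, 155)

Answer: (6, 64, 155)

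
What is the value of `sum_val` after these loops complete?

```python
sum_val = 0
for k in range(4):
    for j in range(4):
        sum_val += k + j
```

Sum of all k+j for k,j in 4x4
`sum_val` takes the values: 0 → 1 → 3 → 6 → 7 → 9 → 12 → 16 → 18 → 21 → 25 → 30 → 33 → 37 → 42 → 48

Answer: 48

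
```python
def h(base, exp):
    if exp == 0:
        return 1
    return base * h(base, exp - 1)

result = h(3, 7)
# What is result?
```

h(3, 7) = 3 * 3 * 3 * 3 * 3 * 3 * 3 = 2187

Answer: 2187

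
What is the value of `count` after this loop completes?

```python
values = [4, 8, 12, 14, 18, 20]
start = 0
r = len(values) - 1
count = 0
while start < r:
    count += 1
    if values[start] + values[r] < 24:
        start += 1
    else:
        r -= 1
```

Steps to find pair summing to 24
`count` takes the values: 0 → 1 → 2 → 3 → 4 → 5

Answer: 5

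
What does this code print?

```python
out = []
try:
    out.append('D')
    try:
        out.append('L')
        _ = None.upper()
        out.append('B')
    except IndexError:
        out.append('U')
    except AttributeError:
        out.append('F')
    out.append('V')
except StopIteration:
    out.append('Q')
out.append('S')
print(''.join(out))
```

Execution trace: 'D' (try body) → 'L' (inner try body) → 'F' (inner except AttributeError) → 'V' (try body, no exception) → 'S' (after the try/except). Output: DLFVS

Answer: DLFVS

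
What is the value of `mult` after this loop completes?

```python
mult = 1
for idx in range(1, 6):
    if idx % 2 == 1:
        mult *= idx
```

Product of odd numbers 1 to 5
`mult` takes the values: 1 → 3 → 15

Answer: 15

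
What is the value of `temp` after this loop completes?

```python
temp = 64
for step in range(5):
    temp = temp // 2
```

Halve 5 times: 64 // 2^5 = 2
`temp` takes the values: 64 → 32 → 16 → 8 → 4 → 2

Answer: 2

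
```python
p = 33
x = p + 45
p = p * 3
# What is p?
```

Trace:
`p = 33` → p = 33
`x = p + 45` → x = 78
`p = p * 3` → p = 99
So p = 99

Answer: 99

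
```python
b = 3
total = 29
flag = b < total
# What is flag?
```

Trace:
`b = 3` → b = 3
`total = 29` → total = 29
`flag = b < total` → flag = True
So flag = True

Answer: True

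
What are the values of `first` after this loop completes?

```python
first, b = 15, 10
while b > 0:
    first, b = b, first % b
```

GCD of 15 and 10
`first` takes the values: 15 → 10 → 5

Answer: 5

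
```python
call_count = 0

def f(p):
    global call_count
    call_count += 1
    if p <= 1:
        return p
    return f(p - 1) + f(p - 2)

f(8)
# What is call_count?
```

Calls(p) = 1 + Calls(p-1) + Calls(p-2); Calls(0)=Calls(1)=1. For p=8 this gives 67.

Answer: 67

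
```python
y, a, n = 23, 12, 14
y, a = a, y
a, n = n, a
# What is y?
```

Trace:
`y, a, n = 23, 12, 14` → y = 23; a = 12; n = 14
`y, a = a, y` → y = 12; a = 23
`a, n = n, a` → a = 14; n = 23
So y = 12

Answer: 12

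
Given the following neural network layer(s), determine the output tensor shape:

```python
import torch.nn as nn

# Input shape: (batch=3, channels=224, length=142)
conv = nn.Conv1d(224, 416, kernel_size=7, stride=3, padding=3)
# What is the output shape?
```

Input: (3, 224, 142) -> Output: (3, 416, 48)

Answer: (3, 416, 48)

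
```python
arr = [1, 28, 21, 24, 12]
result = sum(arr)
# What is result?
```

Trace:
`arr = [1, 28, 21, 24, 12]` → arr = [1, 28, 21, 24, 12]
`result = sum(arr)` → result = 86
So result = 86

Answer: 86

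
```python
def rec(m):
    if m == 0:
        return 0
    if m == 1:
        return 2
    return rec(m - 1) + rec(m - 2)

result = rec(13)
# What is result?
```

Build up from base cases: rec(0)=0, rec(1)=2, rec(2)=2, rec(3)=4, rec(4)=6, rec(5)=10, rec(6)=16, ..., rec(13)=466

Answer: 466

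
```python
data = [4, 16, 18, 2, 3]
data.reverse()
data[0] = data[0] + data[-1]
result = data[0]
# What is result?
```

Trace:
`data = [4, 16, 18, 2, 3]` → data = [4, 16, 18, 2, 3]
`data.reverse()` → data = [3, 2, 18, 16, 4]
`data[0] = data[0] + data[-1]` → data = [7, 2, 18, 16, 4]
`result = data[0]` → result = 7
So result = 7

Answer: 7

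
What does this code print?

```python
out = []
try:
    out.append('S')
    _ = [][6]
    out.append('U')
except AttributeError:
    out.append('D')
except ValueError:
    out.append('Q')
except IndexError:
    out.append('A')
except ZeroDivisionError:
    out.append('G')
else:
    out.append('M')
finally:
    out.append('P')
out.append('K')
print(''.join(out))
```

Execution trace: 'S' (try body) → 'A' (except IndexError) → 'P' (finally) → 'K' (after the try/except). Output: SAPK

Answer: SAPK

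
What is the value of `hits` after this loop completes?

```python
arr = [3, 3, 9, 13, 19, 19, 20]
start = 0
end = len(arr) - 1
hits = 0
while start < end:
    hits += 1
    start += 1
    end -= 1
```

Iterations until pointers meet (list length 7)
`hits` takes the values: 0 → 1 → 2 → 3

Answer: 3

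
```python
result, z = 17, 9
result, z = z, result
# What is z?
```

Trace:
`result, z = 17, 9` → result = 17; z = 9
`result, z = z, result` → result = 9; z = 17
So z = 17

Answer: 17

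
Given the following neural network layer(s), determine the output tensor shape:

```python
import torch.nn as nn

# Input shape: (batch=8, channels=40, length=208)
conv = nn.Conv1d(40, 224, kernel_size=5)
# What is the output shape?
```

Input: (8, 40, 208) -> Output: (8, 224, 204)

Answer: (8, 224, 204)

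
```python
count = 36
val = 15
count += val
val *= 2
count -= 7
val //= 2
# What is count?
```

Trace:
`count = 36` → count = 36
`val = 15` → val = 15
`count += val` → count = 51
`val *= 2` → val = 30
`count -= 7` → count = 44
`val //= 2` → val = 15
So count = 44

Answer: 44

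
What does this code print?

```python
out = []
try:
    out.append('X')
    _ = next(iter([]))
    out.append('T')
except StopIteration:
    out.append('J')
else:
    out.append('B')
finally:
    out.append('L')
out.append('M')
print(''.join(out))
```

Execution trace: 'X' (try body) → 'J' (except StopIteration) → 'L' (finally) → 'M' (after the try/except). Output: XJLM

Answer: XJLM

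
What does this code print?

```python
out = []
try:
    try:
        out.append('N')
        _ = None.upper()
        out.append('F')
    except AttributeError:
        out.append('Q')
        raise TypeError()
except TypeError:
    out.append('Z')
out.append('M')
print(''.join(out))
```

Execution trace: 'N' (inner try body) → 'Q' (inner except AttributeError) → 'Z' (outer except TypeError) → 'M' (after the try/except). Output: NQZM

Answer: NQZM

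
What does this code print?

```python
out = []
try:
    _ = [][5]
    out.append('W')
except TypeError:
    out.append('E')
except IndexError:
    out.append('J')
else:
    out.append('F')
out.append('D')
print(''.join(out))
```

Execution trace: 'J' (except IndexError) → 'D' (after the try/except). Output: JD

Answer: JD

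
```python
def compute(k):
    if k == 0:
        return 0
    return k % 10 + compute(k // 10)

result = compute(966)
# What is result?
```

Sum of digits of 966: 6 + 6 + 9 = 21

Answer: 21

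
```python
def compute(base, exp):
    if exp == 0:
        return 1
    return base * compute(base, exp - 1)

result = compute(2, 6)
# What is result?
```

compute(2, 6) = 2 * 2 * 2 * 2 * 2 * 2 = 64

Answer: 64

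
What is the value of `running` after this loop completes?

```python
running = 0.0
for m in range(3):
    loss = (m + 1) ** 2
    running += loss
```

Sum of squared losses 1² + 2² + ... + 3²
`running` takes the values: 0.0 → 1.0 → 5.0 → 14.0

Answer: 14.0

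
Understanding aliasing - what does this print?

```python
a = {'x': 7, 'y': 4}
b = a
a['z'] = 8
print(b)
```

Key concept: dict aliasing.
Step by step:
`a = {'x': 7, 'y': 4}` → a = {'x': 7, 'y': 4}
`b = a` → b = {'x': 7, 'y': 4} (same object as a)
`a['z'] = 8` → a = {'x': 7, 'y': 4, 'z': 8} (same object as b); b = {'x': 7, 'y': 4, 'z': 8} (same object as a)
`print(b)` → prints {'x': 7, 'y': 4, 'z': 8}

Answer: {'x': 7, 'y': 4, 'z': 8}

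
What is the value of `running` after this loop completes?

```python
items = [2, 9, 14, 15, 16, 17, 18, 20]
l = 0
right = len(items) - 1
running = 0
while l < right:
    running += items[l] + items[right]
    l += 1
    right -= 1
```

Sum of pairs from ends
`running` takes the values: 0 → 22 → 49 → 80 → 111

Answer: 111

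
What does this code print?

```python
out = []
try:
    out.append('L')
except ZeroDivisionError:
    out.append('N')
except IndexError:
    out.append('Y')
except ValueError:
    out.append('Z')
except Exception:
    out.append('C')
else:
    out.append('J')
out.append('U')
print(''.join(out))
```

Execution trace: 'L' (try body, no exception) → 'J' (else) → 'U' (after the try/except). Output: LJU

Answer: LJU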